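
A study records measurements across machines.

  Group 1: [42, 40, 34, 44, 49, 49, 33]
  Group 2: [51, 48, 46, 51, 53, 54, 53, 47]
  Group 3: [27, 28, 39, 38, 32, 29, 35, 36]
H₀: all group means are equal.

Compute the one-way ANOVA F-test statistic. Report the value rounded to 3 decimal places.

Group means [41.57, 50.38, 33.00], grand mean 41.652
SSB = Σnᵢ(x̄ᵢ−x̄)² = 1207.628; SSW = ΣΣ(x−x̄ᵢ)² = 465.589
MSB = 1207.628/2 = 603.8141; MSW = 465.589/20 = 23.2795
F = MSB/MSW = 25.9376
df = (2, 20)

test statistic = 25.938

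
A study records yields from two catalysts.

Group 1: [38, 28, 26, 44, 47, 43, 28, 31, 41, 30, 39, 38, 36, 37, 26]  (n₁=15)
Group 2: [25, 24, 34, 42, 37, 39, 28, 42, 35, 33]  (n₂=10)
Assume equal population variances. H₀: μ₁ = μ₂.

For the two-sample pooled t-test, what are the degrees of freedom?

degrees of freedom = 23

df = n₁ + n₂ − 2 = 15 + 10 − 2 = 23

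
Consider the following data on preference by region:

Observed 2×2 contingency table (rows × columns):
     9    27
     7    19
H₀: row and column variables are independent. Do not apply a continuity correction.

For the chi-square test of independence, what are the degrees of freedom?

df = (r−1)(c−1) = (2−1)·(2−1) = 1

degrees of freedom = 1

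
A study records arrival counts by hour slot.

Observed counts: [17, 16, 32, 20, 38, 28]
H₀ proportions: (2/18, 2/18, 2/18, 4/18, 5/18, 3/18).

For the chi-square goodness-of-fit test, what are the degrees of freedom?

degrees of freedom = 5

df = k − 1 = 6 − 1 = 5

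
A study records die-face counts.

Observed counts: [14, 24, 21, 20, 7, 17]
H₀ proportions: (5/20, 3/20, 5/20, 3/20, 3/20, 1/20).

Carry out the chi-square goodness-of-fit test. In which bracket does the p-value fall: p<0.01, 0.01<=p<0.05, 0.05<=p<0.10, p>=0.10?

p-value bracket: p<0.01

n = 103; E_i = n·p_i = [25.75, 15.45, 25.75, 15.45, 15.45, 5.15]
χ² = (14−25.75)²/25.75 + (24−15.45)²/15.45 + (21−25.75)²/25.75 + (20−15.45)²/15.45 + (7−15.45)²/15.45 + (17−5.15)²/5.15 = 44.1974
df = 5
p-value (upper-tail) = 0.00000
→ bracket: p<0.01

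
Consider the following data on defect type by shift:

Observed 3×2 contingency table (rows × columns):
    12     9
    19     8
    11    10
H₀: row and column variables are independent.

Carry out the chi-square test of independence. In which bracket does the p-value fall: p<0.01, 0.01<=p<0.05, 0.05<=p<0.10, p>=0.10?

p-value bracket: p>=0.10

Row totals [21, 27, 21], col totals [42, 27], n=69
χ² = (12−12.78)²/12.78 + (9−8.22)²/8.22 + (19−16.43)²/16.43 + (8−10.57)²/10.57 + (11−12.78)²/12.78 + (10−8.22)²/8.22 = 1.7810
df = 2
p-value (upper-tail) = 0.41046
→ bracket: p>=0.10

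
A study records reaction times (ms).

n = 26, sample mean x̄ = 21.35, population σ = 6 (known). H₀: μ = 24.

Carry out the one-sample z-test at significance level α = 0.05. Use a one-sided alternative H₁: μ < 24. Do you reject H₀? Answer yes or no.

reject H₀: yes

SE = σ/√n = 6/√26 = 1.1767
z = (x̄−μ₀)/SE = (21.35−24)/1.1767 = -2.2521
p-value (one-sided, H₁ less) = 0.01216
At α=0.05: p < α → reject H₀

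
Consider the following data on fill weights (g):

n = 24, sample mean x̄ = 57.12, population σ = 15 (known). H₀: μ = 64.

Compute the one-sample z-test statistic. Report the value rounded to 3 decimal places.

test statistic = -2.247

SE = σ/√n = 15/√24 = 3.0619
z = (x̄−μ₀)/SE = (57.12−64)/3.0619 = -2.2470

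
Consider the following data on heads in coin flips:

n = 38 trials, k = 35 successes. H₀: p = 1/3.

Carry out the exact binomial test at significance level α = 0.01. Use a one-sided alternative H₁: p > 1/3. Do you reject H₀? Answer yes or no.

reject H₀: yes

Exact binomial: n=38, k=35, p₀=1/3=0.3333
P(X≥35) from Σ C(n,i)·p₀^i·(1−p₀)^(n−i)
p-value (one-sided, H₁ greater) = 0.00000
At α=0.01: p < α → reject H₀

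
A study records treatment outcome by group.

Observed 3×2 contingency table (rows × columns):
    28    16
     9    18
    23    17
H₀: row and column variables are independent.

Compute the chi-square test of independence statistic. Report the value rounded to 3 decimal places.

test statistic = 6.486

Row totals [44, 27, 40], col totals [60, 51], n=111
χ² = (28−23.78)²/23.78 + (16−20.22)²/20.22 + (9−14.59)²/14.59 + (18−12.41)²/12.41 + (23−21.62)²/21.62 + (17−18.38)²/18.38 = 6.4856
df = 2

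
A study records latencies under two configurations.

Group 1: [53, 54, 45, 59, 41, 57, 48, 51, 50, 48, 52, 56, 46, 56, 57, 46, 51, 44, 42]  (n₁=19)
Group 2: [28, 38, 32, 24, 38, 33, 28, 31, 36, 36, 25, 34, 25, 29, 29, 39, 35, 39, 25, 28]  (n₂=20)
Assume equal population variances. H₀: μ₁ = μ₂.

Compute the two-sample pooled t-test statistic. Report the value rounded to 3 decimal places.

x̄₁=50.316, s₁=5.406, n₁=19
x̄₂=31.600, s₂=5.082, n₂=20
s_p² = [18·5.406² + 19·5.082²]/37 = 27.4839
SE = √(s_p²·(1/19+1/20)) = 1.6795
t = (50.316−31.600)/1.6795 = 11.1437
df = 37

test statistic = 11.144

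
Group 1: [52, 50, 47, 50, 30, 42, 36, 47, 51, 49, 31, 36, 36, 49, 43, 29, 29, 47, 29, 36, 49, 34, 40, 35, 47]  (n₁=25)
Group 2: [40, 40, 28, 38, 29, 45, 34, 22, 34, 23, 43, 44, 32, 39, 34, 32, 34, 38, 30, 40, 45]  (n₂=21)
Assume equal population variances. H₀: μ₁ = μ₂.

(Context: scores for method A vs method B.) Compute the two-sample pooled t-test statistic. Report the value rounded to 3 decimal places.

test statistic = 2.500

x̄₁=40.960, s₁=8.070, n₁=25
x̄₂=35.429, s₂=6.690, n₂=21
s_p² = [24·8.070² + 20·6.690²]/44 = 55.8660
SE = √(s_p²·(1/25+1/21)) = 2.2124
t = (40.960−35.429)/2.2124 = 2.5001
df = 44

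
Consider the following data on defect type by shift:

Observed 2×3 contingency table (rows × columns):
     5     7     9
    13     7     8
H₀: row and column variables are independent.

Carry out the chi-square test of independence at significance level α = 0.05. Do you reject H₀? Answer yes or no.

Row totals [21, 28], col totals [18, 14, 17], n=49
χ² = (5−7.71)²/7.71 + (7−6.00)²/6.00 + (9−7.29)²/7.29 + (13−10.29)²/10.29 + (7−8.00)²/8.00 + (8−9.71)²/9.71 = 2.6688
df = 2
p-value (upper-tail) = 0.26331
At α=0.05: p ≥ α → fail to reject H₀

reject H₀: no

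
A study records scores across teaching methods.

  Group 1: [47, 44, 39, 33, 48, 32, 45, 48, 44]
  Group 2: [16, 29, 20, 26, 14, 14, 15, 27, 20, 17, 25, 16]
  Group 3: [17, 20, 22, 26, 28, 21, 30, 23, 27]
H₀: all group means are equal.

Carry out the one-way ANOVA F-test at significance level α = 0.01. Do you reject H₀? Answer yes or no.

Group means [42.22, 19.92, 23.78], grand mean 27.767
SSB = Σnᵢ(x̄ᵢ−x̄)² = 2763.339; SSW = ΣΣ(x−x̄ᵢ)² = 776.028
MSB = 2763.339/2 = 1381.6694; MSW = 776.028/27 = 28.7418
F = MSB/MSW = 48.0718
df = (2, 27)
p-value (upper-tail) = 0.00000
At α=0.01: p < α → reject H₀

reject H₀: yes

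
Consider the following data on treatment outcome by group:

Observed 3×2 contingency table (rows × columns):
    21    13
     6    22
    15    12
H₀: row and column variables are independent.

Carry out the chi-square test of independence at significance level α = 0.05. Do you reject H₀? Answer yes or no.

reject H₀: yes

Row totals [34, 28, 27], col totals [42, 47], n=89
χ² = (21−16.04)²/16.04 + (13−17.96)²/17.96 + (6−13.21)²/13.21 + (22−14.79)²/14.79 + (15−12.74)²/12.74 + (12−14.26)²/14.26 = 11.1127
df = 2
p-value (upper-tail) = 0.00386
At α=0.05: p < α → reject H₀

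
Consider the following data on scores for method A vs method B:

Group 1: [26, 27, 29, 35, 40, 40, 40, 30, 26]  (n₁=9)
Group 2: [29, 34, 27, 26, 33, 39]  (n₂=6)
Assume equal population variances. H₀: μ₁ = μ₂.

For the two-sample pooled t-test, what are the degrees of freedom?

degrees of freedom = 13

df = n₁ + n₂ − 2 = 9 + 6 − 2 = 13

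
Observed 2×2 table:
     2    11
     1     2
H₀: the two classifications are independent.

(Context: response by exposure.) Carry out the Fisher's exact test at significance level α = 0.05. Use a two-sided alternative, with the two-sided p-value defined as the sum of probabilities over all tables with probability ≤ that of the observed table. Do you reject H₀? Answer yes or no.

reject H₀: no

Margins: r₁=13, r₂=3, c₁=3, c₂=13, n=16
p_obs = C(13,2)·C(3,1)/C(16,3); sum pmf over tables with pmf ≤ p_obs
p-value (two-sided) = 0.48929
At α=0.05: p ≥ α → fail to reject H₀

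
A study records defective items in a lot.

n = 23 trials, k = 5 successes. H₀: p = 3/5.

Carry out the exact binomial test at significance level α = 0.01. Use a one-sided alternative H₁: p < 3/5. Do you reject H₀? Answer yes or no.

reject H₀: yes

Exact binomial: n=23, k=5, p₀=3/5=0.6000
P(X≤5) from Σ C(n,i)·p₀^i·(1−p₀)^(n−i)
p-value (one-sided, H₁ less) = 0.00022
At α=0.01: p < α → reject H₀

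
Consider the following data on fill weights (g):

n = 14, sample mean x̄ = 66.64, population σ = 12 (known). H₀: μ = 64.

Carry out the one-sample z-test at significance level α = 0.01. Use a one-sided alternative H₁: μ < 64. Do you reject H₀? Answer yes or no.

SE = σ/√n = 12/√14 = 3.2071
z = (x̄−μ₀)/SE = (66.64−64)/3.2071 = 0.8232
p-value (one-sided, H₁ less) = 0.79479
At α=0.01: p ≥ α → fail to reject H₀

reject H₀: no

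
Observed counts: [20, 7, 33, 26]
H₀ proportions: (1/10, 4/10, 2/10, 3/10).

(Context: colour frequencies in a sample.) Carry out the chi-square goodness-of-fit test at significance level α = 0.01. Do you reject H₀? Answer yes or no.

n = 86; E_i = n·p_i = [8.60, 34.40, 17.20, 25.80]
χ² = (20−8.60)²/8.60 + (7−34.40)²/34.40 + (33−17.20)²/17.20 + (26−25.80)²/25.80 = 51.4516
df = 3
p-value (upper-tail) = 0.00000
At α=0.01: p < α → reject H₀

reject H₀: yes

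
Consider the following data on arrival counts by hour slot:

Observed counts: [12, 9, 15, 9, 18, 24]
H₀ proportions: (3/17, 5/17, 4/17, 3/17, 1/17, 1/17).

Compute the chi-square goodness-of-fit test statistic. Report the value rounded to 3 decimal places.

n = 87; E_i = n·p_i = [15.35, 25.59, 20.47, 15.35, 5.12, 5.12]
χ² = (12−15.35)²/15.35 + (9−25.59)²/25.59 + (15−20.47)²/20.47 + (9−15.35)²/15.35 + (18−5.12)²/5.12 + (24−5.12)²/5.12 = 117.6741
df = 5

test statistic = 117.674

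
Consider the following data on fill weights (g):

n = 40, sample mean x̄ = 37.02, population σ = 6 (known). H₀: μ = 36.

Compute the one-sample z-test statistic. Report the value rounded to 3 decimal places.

SE = σ/√n = 6/√40 = 0.9487
z = (x̄−μ₀)/SE = (37.02−36)/0.9487 = 1.0752

test statistic = 1.075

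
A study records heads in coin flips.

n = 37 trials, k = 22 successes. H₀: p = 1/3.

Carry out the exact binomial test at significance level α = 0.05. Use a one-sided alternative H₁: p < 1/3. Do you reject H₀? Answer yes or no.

Exact binomial: n=37, k=22, p₀=1/3=0.3333
P(X≤22) from Σ C(n,i)·p₀^i·(1−p₀)^(n−i)
p-value (one-sided, H₁ less) = 0.99969
At α=0.05: p ≥ α → fail to reject H₀

reject H₀: no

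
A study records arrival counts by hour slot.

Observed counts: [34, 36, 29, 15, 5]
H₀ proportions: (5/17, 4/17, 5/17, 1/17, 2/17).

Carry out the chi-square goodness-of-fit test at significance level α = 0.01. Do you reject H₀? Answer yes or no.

n = 119; E_i = n·p_i = [35.00, 28.00, 35.00, 7.00, 14.00]
χ² = (34−35.00)²/35.00 + (36−28.00)²/28.00 + (29−35.00)²/35.00 + (15−7.00)²/7.00 + (5−14.00)²/14.00 = 18.2714
df = 4
p-value (upper-tail) = 0.00109
At α=0.01: p < α → reject H₀

reject H₀: yes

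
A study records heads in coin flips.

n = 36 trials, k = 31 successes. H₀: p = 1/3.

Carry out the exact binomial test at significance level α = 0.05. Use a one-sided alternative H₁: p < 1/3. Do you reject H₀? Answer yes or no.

reject H₀: no

Exact binomial: n=36, k=31, p₀=1/3=0.3333
P(X≤31) from Σ C(n,i)·p₀^i·(1−p₀)^(n−i)
p-value (one-sided, H₁ less) = 1.00000
At α=0.05: p ≥ α → fail to reject H₀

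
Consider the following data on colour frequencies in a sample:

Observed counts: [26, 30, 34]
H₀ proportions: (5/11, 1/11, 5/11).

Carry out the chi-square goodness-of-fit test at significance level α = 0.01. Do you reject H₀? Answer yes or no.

reject H₀: yes

n = 90; E_i = n·p_i = [40.91, 8.18, 40.91]
χ² = (26−40.91)²/40.91 + (30−8.18)²/8.18 + (34−40.91)²/40.91 = 64.7822
df = 2
p-value (upper-tail) = 0.00000
At α=0.01: p < α → reject H₀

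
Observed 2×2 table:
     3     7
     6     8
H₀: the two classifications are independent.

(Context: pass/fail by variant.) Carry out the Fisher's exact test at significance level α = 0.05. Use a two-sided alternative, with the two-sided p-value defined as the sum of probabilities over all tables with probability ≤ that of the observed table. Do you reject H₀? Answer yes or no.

Margins: r₁=10, r₂=14, c₁=9, c₂=15, n=24
p_obs = C(10,3)·C(14,6)/C(24,9); sum pmf over tables with pmf ≤ p_obs
p-value (two-sided) = 0.67846
At α=0.05: p ≥ α → fail to reject H₀

reject H₀: no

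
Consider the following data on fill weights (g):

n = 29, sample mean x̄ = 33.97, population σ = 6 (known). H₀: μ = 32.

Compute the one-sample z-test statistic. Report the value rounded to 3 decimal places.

test statistic = 1.768

SE = σ/√n = 6/√29 = 1.1142
z = (x̄−μ₀)/SE = (33.97−32)/1.1142 = 1.7681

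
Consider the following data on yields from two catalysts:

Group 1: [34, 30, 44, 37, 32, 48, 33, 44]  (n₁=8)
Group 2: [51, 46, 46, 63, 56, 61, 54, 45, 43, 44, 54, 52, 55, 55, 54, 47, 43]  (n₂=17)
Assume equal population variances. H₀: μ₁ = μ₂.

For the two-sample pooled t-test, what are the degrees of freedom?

degrees of freedom = 23

df = n₁ + n₂ − 2 = 8 + 17 − 2 = 23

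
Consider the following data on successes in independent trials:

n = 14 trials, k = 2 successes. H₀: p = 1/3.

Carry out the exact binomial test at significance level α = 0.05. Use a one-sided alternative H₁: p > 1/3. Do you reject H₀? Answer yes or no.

reject H₀: no

Exact binomial: n=14, k=2, p₀=1/3=0.3333
P(X≥2) from Σ C(n,i)·p₀^i·(1−p₀)^(n−i)
p-value (one-sided, H₁ greater) = 0.97260
At α=0.05: p ≥ α → fail to reject H₀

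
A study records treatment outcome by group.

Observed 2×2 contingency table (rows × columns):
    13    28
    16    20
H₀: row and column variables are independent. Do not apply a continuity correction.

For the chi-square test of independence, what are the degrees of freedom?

df = (r−1)(c−1) = (2−1)·(2−1) = 1

degrees of freedom = 1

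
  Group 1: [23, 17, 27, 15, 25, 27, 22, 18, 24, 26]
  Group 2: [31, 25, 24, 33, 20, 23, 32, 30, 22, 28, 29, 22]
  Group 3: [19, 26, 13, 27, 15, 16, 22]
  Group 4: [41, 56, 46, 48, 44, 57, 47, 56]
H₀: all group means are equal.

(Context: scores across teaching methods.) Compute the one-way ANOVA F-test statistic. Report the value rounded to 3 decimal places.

test statistic = 58.810

Group means [22.40, 26.58, 19.71, 49.38], grand mean 29.081
SSB = Σnᵢ(x̄ᵢ−x̄)² = 4430.137; SSW = ΣΣ(x−x̄ᵢ)² = 828.620
MSB = 4430.137/3 = 1476.7122; MSW = 828.620/33 = 25.1097
F = MSB/MSW = 58.8104
df = (3, 33)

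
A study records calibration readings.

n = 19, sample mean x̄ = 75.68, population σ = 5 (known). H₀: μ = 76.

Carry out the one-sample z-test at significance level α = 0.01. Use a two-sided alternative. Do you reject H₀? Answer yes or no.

reject H₀: no

SE = σ/√n = 5/√19 = 1.1471
z = (x̄−μ₀)/SE = (75.68−76)/1.1471 = -0.2790
p-value (two-sided) = 0.78027
At α=0.01: p ≥ α → fail to reject H₀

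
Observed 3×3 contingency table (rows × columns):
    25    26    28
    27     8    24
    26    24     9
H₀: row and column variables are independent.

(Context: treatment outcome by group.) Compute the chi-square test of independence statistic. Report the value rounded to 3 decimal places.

test statistic = 17.046

Row totals [79, 59, 59], col totals [78, 58, 61], n=197
χ² = (25−31.28)²/31.28 + (26−23.26)²/23.26 + (28−24.46)²/24.46 + (27−23.36)²/23.36 + (8−17.37)²/17.37 + (24−18.27)²/18.27 + (26−23.36)²/23.36 + (24−17.37)²/17.37 + (9−18.27)²/18.27 = 17.0462
df = 4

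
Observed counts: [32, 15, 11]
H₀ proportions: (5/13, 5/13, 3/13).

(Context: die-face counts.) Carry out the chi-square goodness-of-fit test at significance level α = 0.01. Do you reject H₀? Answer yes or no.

reject H₀: no

n = 58; E_i = n·p_i = [22.31, 22.31, 13.38]
χ² = (32−22.31)²/22.31 + (15−22.31)²/22.31 + (11−13.38)²/13.38 = 7.0299
df = 2
p-value (upper-tail) = 0.02975
At α=0.01: p ≥ α → fail to reject H₀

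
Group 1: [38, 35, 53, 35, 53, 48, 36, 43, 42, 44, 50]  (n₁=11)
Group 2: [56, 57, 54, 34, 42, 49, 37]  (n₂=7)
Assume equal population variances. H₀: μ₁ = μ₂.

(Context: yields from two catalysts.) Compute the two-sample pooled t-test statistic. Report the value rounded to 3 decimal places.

test statistic = -0.949

x̄₁=43.364, s₁=6.903, n₁=11
x̄₂=47.000, s₂=9.381, n₂=7
s_p² = [10·6.903² + 6·9.381²]/16 = 62.7841
SE = √(s_p²·(1/11+1/7)) = 3.8310
t = (43.364−47.000)/3.8310 = -0.9492
df = 16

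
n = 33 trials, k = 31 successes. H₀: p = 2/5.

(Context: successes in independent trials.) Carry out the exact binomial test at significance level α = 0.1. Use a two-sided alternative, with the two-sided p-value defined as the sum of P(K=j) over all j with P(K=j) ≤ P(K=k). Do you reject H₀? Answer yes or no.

reject H₀: yes

Exact binomial: n=33, k=31, p₀=2/5=0.4000
P(X=j) = C(n,j)·p₀^j·(1−p₀)^(n−j); p = Σ P(X=j) over j with P(X=j) ≤ P(X=31)
p-value (two-sided) = 0.00000
At α=0.1: p < α → reject H₀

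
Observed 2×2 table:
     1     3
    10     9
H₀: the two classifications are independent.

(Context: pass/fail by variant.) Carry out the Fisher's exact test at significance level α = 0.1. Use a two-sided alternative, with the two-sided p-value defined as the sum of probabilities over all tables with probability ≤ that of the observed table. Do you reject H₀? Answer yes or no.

reject H₀: no

Margins: r₁=4, r₂=19, c₁=11, c₂=12, n=23
p_obs = C(4,1)·C(19,10)/C(23,11); sum pmf over tables with pmf ≤ p_obs
p-value (two-sided) = 0.59006
At α=0.1: p ≥ α → fail to reject H₀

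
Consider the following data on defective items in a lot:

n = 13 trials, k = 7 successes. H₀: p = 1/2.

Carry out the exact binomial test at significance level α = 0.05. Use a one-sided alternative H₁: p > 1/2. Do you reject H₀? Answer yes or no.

Exact binomial: n=13, k=7, p₀=1/2=0.5000
P(X≥7) from Σ C(n,i)·p₀^i·(1−p₀)^(n−i)
p-value (one-sided, H₁ greater) = 0.50000
At α=0.05: p ≥ α → fail to reject H₀

reject H₀: no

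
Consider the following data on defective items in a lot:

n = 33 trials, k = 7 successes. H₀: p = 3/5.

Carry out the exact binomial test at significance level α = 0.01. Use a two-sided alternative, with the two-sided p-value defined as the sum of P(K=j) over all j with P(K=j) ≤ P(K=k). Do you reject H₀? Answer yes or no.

reject H₀: yes

Exact binomial: n=33, k=7, p₀=3/5=0.6000
P(X=j) = C(n,j)·p₀^j·(1−p₀)^(n−j); p = Σ P(X=j) over j with P(X=j) ≤ P(X=7)
p-value (two-sided) = 0.00001
At α=0.01: p < α → reject H₀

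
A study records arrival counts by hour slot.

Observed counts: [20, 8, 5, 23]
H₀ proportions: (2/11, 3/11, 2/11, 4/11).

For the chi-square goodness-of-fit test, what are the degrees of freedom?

degrees of freedom = 3

df = k − 1 = 4 − 1 = 3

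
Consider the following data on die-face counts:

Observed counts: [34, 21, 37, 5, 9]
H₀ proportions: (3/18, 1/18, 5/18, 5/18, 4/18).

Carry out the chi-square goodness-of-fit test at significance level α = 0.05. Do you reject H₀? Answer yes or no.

reject H₀: yes

n = 106; E_i = n·p_i = [17.67, 5.89, 29.44, 29.44, 23.56]
χ² = (34−17.67)²/17.67 + (21−5.89)²/5.89 + (37−29.44)²/29.44 + (5−29.44)²/29.44 + (9−23.56)²/23.56 = 85.1028
df = 4
p-value (upper-tail) = 0.00000
At α=0.05: p < α → reject H₀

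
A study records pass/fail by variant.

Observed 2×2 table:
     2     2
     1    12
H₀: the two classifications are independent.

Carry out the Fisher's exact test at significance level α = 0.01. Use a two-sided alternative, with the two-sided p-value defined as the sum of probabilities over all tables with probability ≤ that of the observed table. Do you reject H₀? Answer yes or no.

reject H₀: no

Margins: r₁=4, r₂=13, c₁=3, c₂=14, n=17
p_obs = C(4,2)·C(13,1)/C(17,3); sum pmf over tables with pmf ≤ p_obs
p-value (two-sided) = 0.12059
At α=0.01: p ≥ α → fail to reject H₀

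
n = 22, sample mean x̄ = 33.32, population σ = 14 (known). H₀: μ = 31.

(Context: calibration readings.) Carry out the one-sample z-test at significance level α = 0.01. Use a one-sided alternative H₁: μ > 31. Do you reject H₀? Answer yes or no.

SE = σ/√n = 14/√22 = 2.9848
z = (x̄−μ₀)/SE = (33.32−31)/2.9848 = 0.7773
p-value (one-sided, H₁ greater) = 0.21850
At α=0.01: p ≥ α → fail to reject H₀

reject H₀: no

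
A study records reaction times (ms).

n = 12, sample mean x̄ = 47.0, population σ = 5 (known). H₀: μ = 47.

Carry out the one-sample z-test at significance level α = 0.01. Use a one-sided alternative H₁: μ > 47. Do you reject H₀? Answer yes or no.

reject H₀: no

SE = σ/√n = 5/√12 = 1.4434
z = (x̄−μ₀)/SE = (47.0−47)/1.4434 = 0.0000
p-value (one-sided, H₁ greater) = 0.50000
At α=0.01: p ≥ α → fail to reject H₀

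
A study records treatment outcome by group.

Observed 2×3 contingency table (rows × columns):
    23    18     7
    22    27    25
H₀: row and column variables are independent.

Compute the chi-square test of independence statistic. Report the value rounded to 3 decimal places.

test statistic = 6.711

Row totals [48, 74], col totals [45, 45, 32], n=122
χ² = (23−17.70)²/17.70 + (18−17.70)²/17.70 + (7−12.59)²/12.59 + (22−27.30)²/27.30 + (27−27.30)²/27.30 + (25−19.41)²/19.41 = 6.7110
df = 2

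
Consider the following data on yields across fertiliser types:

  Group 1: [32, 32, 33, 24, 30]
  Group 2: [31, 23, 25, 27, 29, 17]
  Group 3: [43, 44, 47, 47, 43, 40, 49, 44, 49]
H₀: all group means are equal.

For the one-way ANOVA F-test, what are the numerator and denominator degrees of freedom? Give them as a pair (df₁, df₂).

k = 3 groups, N = 20 total
df = (k−1, N−k) = (3−1, 20−3) = (2, 17)

degrees of freedom = [2, 17]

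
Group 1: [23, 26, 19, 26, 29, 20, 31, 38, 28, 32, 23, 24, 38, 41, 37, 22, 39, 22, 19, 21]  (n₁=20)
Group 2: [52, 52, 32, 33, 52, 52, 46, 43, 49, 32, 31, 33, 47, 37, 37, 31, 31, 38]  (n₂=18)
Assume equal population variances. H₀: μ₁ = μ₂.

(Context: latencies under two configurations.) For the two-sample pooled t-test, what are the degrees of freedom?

degrees of freedom = 36

df = n₁ + n₂ − 2 = 20 + 18 − 2 = 36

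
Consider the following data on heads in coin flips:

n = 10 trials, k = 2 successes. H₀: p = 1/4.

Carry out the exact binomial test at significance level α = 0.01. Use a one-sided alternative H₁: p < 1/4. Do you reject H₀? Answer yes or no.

reject H₀: no

Exact binomial: n=10, k=2, p₀=1/4=0.2500
P(X≤2) from Σ C(n,i)·p₀^i·(1−p₀)^(n−i)
p-value (one-sided, H₁ less) = 0.52559
At α=0.01: p ≥ α → fail to reject H₀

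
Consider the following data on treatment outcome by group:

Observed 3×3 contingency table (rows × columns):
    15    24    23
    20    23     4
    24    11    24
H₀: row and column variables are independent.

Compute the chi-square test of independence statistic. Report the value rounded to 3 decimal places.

test statistic = 21.205

Row totals [62, 47, 59], col totals [59, 58, 51], n=168
χ² = (15−21.77)²/21.77 + (24−21.40)²/21.40 + (23−18.82)²/18.82 + (20−16.51)²/16.51 + (23−16.23)²/16.23 + (4−14.27)²/14.27 + (24−20.72)²/20.72 + (11−20.37)²/20.37 + (24−17.91)²/17.91 = 21.2052
df = 4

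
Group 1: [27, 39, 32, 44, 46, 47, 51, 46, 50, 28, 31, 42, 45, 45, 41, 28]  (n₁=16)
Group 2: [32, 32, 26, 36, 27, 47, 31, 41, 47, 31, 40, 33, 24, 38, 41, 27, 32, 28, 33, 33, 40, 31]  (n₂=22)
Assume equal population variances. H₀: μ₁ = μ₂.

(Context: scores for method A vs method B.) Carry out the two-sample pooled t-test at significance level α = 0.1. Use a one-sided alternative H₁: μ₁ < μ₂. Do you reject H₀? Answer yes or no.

x̄₁=40.125, s₁=8.229, n₁=16
x̄₂=34.091, s₂=6.428, n₂=22
s_p² = [15·8.229² + 21·6.428²]/36 = 52.3213
SE = √(s_p²·(1/16+1/22)) = 2.3766
t = (40.125−34.091)/2.3766 = 2.5389
df = 36
p-value (one-sided, H₁ less) = 0.99221
At α=0.1: p ≥ α → fail to reject H₀

reject H₀: no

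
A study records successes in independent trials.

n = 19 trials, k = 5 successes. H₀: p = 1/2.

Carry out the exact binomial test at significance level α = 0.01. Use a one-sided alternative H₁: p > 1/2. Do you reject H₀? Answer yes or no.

Exact binomial: n=19, k=5, p₀=1/2=0.5000
P(X≥5) from Σ C(n,i)·p₀^i·(1−p₀)^(n−i)
p-value (one-sided, H₁ greater) = 0.99039
At α=0.01: p ≥ α → fail to reject H₀

reject H₀: no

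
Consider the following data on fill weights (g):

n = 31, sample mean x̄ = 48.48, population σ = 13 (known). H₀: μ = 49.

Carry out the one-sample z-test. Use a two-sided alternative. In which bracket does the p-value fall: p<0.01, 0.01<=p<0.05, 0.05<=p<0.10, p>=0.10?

SE = σ/√n = 13/√31 = 2.3349
z = (x̄−μ₀)/SE = (48.48−49)/2.3349 = -0.2227
p-value (two-sided) = 0.82376
→ bracket: p>=0.10

p-value bracket: p>=0.10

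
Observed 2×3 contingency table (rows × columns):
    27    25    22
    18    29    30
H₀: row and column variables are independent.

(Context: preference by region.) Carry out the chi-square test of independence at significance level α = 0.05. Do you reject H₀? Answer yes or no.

Row totals [74, 77], col totals [45, 54, 52], n=151
χ² = (27−22.05)²/22.05 + (25−26.46)²/26.46 + (22−25.48)²/25.48 + (18−22.95)²/22.95 + (29−27.54)²/27.54 + (30−26.52)²/26.52 = 3.2688
df = 2
p-value (upper-tail) = 0.19507
At α=0.05: p ≥ α → fail to reject H₀

reject H₀: no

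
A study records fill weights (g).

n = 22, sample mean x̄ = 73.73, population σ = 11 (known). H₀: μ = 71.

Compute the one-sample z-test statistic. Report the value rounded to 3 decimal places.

SE = σ/√n = 11/√22 = 2.3452
z = (x̄−μ₀)/SE = (73.73−71)/2.3452 = 1.1641

test statistic = 1.164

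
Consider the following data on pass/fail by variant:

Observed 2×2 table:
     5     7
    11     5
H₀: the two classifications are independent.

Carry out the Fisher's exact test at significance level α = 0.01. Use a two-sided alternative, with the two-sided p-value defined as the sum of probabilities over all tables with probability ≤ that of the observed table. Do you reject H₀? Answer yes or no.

Margins: r₁=12, r₂=16, c₁=16, c₂=12, n=28
p_obs = C(12,5)·C(16,11)/C(28,16); sum pmf over tables with pmf ≤ p_obs
p-value (two-sided) = 0.24953
At α=0.01: p ≥ α → fail to reject H₀

reject H₀: no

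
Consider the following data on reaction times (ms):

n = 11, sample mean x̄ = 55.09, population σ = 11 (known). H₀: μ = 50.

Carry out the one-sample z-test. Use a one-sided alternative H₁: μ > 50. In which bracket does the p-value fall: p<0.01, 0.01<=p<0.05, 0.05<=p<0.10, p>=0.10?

SE = σ/√n = 11/√11 = 3.3166
z = (x̄−μ₀)/SE = (55.09−50)/3.3166 = 1.5347
p-value (one-sided, H₁ greater) = 0.06243
→ bracket: 0.05<=p<0.10

p-value bracket: 0.05<=p<0.10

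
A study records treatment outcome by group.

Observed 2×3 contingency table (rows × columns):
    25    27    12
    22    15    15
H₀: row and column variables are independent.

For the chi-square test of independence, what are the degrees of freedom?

df = (r−1)(c−1) = (2−1)·(3−1) = 2

degrees of freedom = 2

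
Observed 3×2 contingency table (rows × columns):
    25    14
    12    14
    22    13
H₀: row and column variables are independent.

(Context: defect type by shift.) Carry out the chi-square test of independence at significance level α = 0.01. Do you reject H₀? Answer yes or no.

Row totals [39, 26, 35], col totals [59, 41], n=100
χ² = (25−23.01)²/23.01 + (14−15.99)²/15.99 + (12−15.34)²/15.34 + (14−10.66)²/10.66 + (22−20.65)²/20.65 + (13−14.35)²/14.35 = 2.4087
df = 2
p-value (upper-tail) = 0.29988
At α=0.01: p ≥ α → fail to reject H₀

reject H₀: no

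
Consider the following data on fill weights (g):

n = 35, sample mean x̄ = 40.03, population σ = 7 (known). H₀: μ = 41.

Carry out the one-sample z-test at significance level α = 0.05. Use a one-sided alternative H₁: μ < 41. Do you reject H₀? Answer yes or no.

SE = σ/√n = 7/√35 = 1.1832
z = (x̄−μ₀)/SE = (40.03−41)/1.1832 = -0.8198
p-value (one-sided, H₁ less) = 0.20617
At α=0.05: p ≥ α → fail to reject H₀

reject H₀: no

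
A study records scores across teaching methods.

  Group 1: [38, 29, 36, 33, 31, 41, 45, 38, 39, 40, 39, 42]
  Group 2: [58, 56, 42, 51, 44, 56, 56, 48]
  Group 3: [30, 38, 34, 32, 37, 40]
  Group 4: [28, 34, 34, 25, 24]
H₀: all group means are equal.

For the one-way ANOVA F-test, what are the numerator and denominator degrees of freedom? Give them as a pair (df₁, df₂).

k = 4 groups, N = 31 total
df = (k−1, N−k) = (4−1, 31−4) = (3, 27)

degrees of freedom = [3, 27]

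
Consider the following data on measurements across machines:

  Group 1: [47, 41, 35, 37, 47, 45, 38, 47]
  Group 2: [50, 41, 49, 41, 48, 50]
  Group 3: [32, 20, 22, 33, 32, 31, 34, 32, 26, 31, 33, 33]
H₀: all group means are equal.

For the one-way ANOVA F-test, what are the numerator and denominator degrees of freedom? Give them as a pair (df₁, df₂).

degrees of freedom = [2, 23]

k = 3 groups, N = 26 total
df = (k−1, N−k) = (3−1, 26−3) = (2, 23)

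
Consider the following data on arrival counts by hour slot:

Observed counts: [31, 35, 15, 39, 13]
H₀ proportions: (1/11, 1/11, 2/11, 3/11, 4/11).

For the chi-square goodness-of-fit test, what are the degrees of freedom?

degrees of freedom = 4

df = k − 1 = 5 − 1 = 4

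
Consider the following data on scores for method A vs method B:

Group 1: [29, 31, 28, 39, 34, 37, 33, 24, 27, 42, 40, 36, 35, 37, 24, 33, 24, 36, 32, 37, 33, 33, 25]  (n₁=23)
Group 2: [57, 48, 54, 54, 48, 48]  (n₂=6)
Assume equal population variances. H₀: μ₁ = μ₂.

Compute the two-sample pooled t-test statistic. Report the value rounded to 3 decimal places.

test statistic = -8.105

x̄₁=32.565, s₁=5.316, n₁=23
x̄₂=51.500, s₂=3.987, n₂=6
s_p² = [22·5.316² + 5·3.987²]/27 = 25.9686
SE = √(s_p²·(1/23+1/6)) = 2.3361
t = (32.565−51.500)/2.3361 = -8.1054
df = 27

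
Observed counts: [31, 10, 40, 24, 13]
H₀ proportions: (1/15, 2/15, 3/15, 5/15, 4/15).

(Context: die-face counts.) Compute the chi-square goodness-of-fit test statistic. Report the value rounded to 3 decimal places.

test statistic = 98.328

n = 118; E_i = n·p_i = [7.87, 15.73, 23.60, 39.33, 31.47]
χ² = (31−7.87)²/7.87 + (10−15.73)²/15.73 + (40−23.60)²/23.60 + (24−39.33)²/39.33 + (13−31.47)²/31.47 = 98.3284
df = 4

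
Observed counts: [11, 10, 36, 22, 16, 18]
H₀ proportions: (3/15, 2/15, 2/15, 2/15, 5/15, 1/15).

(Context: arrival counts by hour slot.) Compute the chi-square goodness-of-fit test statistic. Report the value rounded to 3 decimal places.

test statistic = 66.938

n = 113; E_i = n·p_i = [22.60, 15.07, 15.07, 15.07, 37.67, 7.53]
χ² = (11−22.60)²/22.60 + (10−15.07)²/15.07 + (36−15.07)²/15.07 + (22−15.07)²/15.07 + (16−37.67)²/37.67 + (18−7.53)²/7.53 = 66.9381
df = 5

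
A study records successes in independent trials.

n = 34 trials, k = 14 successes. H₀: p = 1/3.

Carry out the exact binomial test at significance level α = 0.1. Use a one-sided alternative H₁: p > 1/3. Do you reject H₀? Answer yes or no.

Exact binomial: n=34, k=14, p₀=1/3=0.3333
P(X≥14) from Σ C(n,i)·p₀^i·(1−p₀)^(n−i)
p-value (one-sided, H₁ greater) = 0.21316
At α=0.1: p ≥ α → fail to reject H₀

reject H₀: no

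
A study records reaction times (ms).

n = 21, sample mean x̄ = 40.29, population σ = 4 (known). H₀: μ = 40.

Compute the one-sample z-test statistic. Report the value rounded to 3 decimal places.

test statistic = 0.332

SE = σ/√n = 4/√21 = 0.8729
z = (x̄−μ₀)/SE = (40.29−40)/0.8729 = 0.3322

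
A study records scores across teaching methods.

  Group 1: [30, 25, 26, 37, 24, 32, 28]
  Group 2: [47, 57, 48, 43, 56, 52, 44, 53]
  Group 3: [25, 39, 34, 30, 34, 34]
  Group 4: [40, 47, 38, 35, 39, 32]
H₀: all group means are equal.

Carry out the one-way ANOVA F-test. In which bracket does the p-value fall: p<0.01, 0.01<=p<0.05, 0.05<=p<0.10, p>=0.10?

Group means [28.86, 50.00, 32.67, 38.50], grand mean 38.111
SSB = Σnᵢ(x̄ᵢ−x̄)² = 1908.976; SSW = ΣΣ(x−x̄ᵢ)² = 561.690
MSB = 1908.976/3 = 636.3254; MSW = 561.690/23 = 24.4213
F = MSB/MSW = 26.0561
df = (3, 23)
p-value (upper-tail) = 0.00000
→ bracket: p<0.01

p-value bracket: p<0.01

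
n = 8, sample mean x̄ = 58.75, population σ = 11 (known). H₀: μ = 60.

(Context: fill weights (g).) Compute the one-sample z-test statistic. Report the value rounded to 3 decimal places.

SE = σ/√n = 11/√8 = 3.8891
z = (x̄−μ₀)/SE = (58.75−60)/3.8891 = -0.3214

test statistic = -0.321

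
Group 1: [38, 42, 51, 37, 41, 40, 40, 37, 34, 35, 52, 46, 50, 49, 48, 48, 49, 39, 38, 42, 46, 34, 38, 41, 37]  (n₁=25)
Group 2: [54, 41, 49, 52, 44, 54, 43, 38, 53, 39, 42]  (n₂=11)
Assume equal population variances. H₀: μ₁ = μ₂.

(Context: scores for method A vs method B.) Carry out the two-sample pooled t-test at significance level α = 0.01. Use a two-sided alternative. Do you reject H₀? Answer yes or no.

reject H₀: no

x̄₁=42.080, s₁=5.649, n₁=25
x̄₂=46.273, s₂=6.230, n₂=11
s_p² = [24·5.649² + 10·6.230²]/34 = 33.9418
SE = √(s_p²·(1/25+1/11)) = 2.1079
t = (42.080−46.273)/2.1079 = -1.9890
df = 34
p-value (two-sided) = 0.05479
At α=0.01: p ≥ α → fail to reject H₀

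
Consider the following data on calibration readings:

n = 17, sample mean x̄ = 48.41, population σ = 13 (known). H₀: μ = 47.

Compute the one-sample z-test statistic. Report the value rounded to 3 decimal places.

test statistic = 0.447

SE = σ/√n = 13/√17 = 3.1530
z = (x̄−μ₀)/SE = (48.41−47)/3.1530 = 0.4472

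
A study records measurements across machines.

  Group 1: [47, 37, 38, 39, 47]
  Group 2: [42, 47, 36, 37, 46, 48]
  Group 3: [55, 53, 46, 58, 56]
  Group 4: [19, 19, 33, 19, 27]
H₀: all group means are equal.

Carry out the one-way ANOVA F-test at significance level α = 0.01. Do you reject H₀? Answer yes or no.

reject H₀: yes

Group means [41.60, 42.67, 53.60, 23.40], grand mean 40.429
SSB = Σnᵢ(x̄ᵢ−x̄)² = 2354.210; SSW = ΣΣ(x−x̄ᵢ)² = 482.933
MSB = 2354.210/3 = 784.7365; MSW = 482.933/17 = 28.4078
F = MSB/MSW = 27.6239
df = (3, 17)
p-value (upper-tail) = 0.00000
At α=0.01: p < α → reject H₀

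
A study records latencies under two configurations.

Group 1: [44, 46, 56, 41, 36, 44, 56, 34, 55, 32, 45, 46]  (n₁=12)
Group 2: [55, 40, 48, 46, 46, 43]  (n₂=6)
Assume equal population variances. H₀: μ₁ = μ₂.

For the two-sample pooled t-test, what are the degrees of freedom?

df = n₁ + n₂ − 2 = 12 + 6 − 2 = 16

degrees of freedom = 16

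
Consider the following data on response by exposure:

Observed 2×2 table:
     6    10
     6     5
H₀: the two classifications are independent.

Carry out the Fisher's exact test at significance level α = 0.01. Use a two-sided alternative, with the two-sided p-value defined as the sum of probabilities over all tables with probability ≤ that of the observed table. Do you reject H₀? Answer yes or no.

reject H₀: no

Margins: r₁=16, r₂=11, c₁=12, c₂=15, n=27
p_obs = C(16,6)·C(11,6)/C(27,12); sum pmf over tables with pmf ≤ p_obs
p-value (two-sided) = 0.45165
At α=0.01: p ≥ α → fail to reject H₀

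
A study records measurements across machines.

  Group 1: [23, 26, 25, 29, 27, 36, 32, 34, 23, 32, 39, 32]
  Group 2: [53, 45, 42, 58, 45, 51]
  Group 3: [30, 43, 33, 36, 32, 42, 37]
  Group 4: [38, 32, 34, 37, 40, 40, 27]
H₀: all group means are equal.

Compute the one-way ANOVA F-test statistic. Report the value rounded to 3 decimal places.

Group means [29.83, 49.00, 36.14, 35.43], grand mean 36.031
SSB = Σnᵢ(x̄ᵢ−x̄)² = 1472.731; SSW = ΣΣ(x−x̄ᵢ)² = 758.238
MSB = 1472.731/3 = 490.9102; MSW = 758.238/28 = 27.0799
F = MSB/MSW = 18.1282
df = (3, 28)

test statistic = 18.128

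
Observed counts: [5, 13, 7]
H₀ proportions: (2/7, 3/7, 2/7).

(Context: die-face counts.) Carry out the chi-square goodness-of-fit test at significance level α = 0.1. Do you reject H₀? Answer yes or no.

n = 25; E_i = n·p_i = [7.14, 10.71, 7.14]
χ² = (5−7.14)²/7.14 + (13−10.71)²/10.71 + (7−7.14)²/7.14 = 1.1333
df = 2
p-value (upper-tail) = 0.56741
At α=0.1: p ≥ α → fail to reject H₀

reject H₀: no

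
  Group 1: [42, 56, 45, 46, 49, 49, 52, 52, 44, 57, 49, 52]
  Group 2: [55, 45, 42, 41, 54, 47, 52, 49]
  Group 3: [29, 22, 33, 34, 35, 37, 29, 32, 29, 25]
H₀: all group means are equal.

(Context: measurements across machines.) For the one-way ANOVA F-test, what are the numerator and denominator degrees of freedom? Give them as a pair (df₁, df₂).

k = 3 groups, N = 30 total
df = (k−1, N−k) = (3−1, 30−3) = (2, 27)

degrees of freedom = [2, 27]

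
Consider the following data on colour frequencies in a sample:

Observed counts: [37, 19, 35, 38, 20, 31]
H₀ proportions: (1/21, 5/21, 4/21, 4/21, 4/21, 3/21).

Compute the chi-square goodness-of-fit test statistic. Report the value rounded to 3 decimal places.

test statistic = 115.025

n = 180; E_i = n·p_i = [8.57, 42.86, 34.29, 34.29, 34.29, 25.71]
χ² = (37−8.57)²/8.57 + (19−42.86)²/42.86 + (35−34.29)²/34.29 + (38−34.29)²/34.29 + (20−34.29)²/34.29 + (31−25.71)²/25.71 = 115.0247
df = 5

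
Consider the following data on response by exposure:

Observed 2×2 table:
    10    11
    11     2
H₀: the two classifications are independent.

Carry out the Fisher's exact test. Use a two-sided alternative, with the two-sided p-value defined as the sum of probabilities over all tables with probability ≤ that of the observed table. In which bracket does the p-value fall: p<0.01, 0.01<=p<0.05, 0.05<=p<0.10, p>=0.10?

Margins: r₁=21, r₂=13, c₁=21, c₂=13, n=34
p_obs = C(21,10)·C(13,11)/C(34,21); sum pmf over tables with pmf ≤ p_obs
p-value (two-sided) = 0.06724
→ bracket: 0.05<=p<0.10

p-value bracket: 0.05<=p<0.10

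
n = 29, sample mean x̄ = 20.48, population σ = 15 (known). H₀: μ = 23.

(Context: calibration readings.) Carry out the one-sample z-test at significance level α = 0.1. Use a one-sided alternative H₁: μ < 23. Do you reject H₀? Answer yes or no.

reject H₀: no

SE = σ/√n = 15/√29 = 2.7854
z = (x̄−μ₀)/SE = (20.48−23)/2.7854 = -0.9047
p-value (one-sided, H₁ less) = 0.18281
At α=0.1: p ≥ α → fail to reject H₀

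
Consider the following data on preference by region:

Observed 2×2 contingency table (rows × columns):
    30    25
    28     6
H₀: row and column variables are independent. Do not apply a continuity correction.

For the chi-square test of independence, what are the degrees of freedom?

df = (r−1)(c−1) = (2−1)·(2−1) = 1

degrees of freedom = 1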